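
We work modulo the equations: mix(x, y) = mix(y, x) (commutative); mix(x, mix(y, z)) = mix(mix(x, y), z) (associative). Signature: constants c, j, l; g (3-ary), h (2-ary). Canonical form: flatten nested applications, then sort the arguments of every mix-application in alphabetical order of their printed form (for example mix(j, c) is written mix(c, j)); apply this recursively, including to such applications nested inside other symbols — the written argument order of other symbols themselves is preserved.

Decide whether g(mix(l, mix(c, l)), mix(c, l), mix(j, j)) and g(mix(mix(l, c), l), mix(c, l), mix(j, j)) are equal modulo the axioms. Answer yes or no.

Left:  g(mix(l, mix(c, l)), mix(c, l), mix(j, j))
  Descend into:  mix(l, mix(c, l))
  Un-nest:  mix(l, c, l)
  Sort arguments:  mix(c, l, l)
  Reassemble:  g(mix(c, l, l), mix(c, l), mix(j, j))
Right:  g(mix(mix(l, c), l), mix(c, l), mix(j, j))
  Work inside:  mix(mix(l, c), l)
  Merge nested applications:  mix(l, c, l)
  Order the arguments:  mix(c, l, l)
  Put back:  g(mix(c, l, l), mix(c, l), mix(j, j))

Answer: yes — both canonical forms are g(mix(c, l, l), mix(c, l), mix(j, j))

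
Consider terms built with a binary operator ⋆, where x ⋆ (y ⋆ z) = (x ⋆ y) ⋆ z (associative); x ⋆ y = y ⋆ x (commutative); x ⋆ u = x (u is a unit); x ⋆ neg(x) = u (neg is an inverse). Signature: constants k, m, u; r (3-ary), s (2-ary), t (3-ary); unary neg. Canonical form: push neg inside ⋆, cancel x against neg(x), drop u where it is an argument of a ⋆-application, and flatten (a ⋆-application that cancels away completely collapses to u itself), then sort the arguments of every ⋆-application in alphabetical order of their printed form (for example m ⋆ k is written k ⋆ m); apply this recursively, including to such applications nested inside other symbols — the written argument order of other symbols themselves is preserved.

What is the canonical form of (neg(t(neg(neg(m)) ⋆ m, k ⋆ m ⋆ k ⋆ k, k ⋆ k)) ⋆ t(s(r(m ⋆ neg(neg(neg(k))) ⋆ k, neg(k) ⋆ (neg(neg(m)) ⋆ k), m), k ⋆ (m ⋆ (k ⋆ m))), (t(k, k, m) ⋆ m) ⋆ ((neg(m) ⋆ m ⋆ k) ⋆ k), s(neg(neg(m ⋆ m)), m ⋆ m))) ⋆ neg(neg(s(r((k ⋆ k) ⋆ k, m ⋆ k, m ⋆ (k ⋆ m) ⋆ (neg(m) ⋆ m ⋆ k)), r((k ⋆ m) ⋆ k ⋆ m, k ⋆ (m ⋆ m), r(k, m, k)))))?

Push neg inside:  distribute neg over ⋆ and collapse double neg
Combine occurrences:  neg(t(m ⋆ m, k ⋆ k ⋆ k ⋆ m, k ⋆ k)) ⋆ t(s(r(m, m, m), k ⋆ k ⋆ m ⋆ m), k ⋆ k ⋆ m ⋆ t(k, k, m), s(m ⋆ m, m ⋆ m)) ⋆ s(r(k ⋆ k ⋆ k, k ⋆ m, k ⋆ k ⋆ m ⋆ m), r(k ⋆ k ⋆ m ⋆ m, k ⋆ m ⋆ m, r(k, m, k)))
Order the arguments:  neg(t(m ⋆ m, k ⋆ k ⋆ k ⋆ m, k ⋆ k)) ⋆ s(r(k ⋆ k ⋆ k, k ⋆ m, k ⋆ k ⋆ m ⋆ m), r(k ⋆ k ⋆ m ⋆ m, k ⋆ m ⋆ m, r(k, m, k))) ⋆ t(s(r(m, m, m), k ⋆ k ⋆ m ⋆ m), k ⋆ k ⋆ m ⋆ t(k, k, m), s(m ⋆ m, m ⋆ m))

Answer: neg(t(m ⋆ m, k ⋆ k ⋆ k ⋆ m, k ⋆ k)) ⋆ s(r(k ⋆ k ⋆ k, k ⋆ m, k ⋆ k ⋆ m ⋆ m), r(k ⋆ k ⋆ m ⋆ m, k ⋆ m ⋆ m, r(k, m, k))) ⋆ t(s(r(m, m, m), k ⋆ k ⋆ m ⋆ m), k ⋆ k ⋆ m ⋆ t(k, k, m), s(m ⋆ m, m ⋆ m))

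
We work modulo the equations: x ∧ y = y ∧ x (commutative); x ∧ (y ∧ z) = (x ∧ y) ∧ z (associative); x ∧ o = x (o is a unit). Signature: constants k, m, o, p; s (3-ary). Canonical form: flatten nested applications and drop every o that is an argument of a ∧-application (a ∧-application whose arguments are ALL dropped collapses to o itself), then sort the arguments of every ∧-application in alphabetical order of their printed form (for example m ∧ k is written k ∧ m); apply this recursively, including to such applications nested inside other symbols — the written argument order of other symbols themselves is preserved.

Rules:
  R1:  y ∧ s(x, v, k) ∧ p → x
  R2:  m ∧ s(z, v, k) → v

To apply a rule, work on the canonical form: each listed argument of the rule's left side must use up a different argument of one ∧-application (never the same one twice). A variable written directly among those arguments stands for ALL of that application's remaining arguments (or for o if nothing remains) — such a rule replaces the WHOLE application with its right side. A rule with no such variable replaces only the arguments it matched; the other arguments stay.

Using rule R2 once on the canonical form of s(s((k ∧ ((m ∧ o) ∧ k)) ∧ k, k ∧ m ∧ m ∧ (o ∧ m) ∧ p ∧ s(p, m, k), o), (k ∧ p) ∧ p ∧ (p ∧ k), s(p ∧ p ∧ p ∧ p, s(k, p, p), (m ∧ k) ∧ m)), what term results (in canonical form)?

Answer: s(s(k ∧ k ∧ k ∧ m, k ∧ m ∧ m ∧ m ∧ p, o), k ∧ k ∧ p ∧ p ∧ p, s(p ∧ p ∧ p ∧ p, s(k, p, p), k ∧ m ∧ m))

Derivation:
Canonical form:  s(s(k ∧ k ∧ k ∧ m, k ∧ m ∧ m ∧ m ∧ p ∧ s(p, m, k), o), k ∧ k ∧ p ∧ p ∧ p, s(p ∧ p ∧ p ∧ p, s(k, p, p), k ∧ m ∧ m))
Match R2:  consume m, s(p, m, k);  v := m, z := p
Giving:  s(s(k ∧ k ∧ k ∧ m, k ∧ m ∧ m ∧ m ∧ p, o), k ∧ k ∧ p ∧ p ∧ p, s(p ∧ p ∧ p ∧ p, s(k, p, p), k ∧ m ∧ m))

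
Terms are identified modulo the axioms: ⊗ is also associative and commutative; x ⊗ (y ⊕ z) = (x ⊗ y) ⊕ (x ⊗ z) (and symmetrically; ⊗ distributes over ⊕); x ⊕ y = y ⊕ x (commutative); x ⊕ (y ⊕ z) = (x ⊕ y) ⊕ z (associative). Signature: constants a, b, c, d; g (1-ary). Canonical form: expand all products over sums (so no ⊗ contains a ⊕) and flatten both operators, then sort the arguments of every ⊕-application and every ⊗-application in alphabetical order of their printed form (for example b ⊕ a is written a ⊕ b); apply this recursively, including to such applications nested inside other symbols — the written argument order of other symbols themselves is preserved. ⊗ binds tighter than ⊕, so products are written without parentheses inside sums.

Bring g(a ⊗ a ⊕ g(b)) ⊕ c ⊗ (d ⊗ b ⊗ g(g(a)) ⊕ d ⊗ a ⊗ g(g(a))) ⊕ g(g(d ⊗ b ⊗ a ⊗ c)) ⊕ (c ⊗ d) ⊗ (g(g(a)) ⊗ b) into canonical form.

Expand:  g(a ⊗ a ⊕ g(b)) ⊕ b ⊗ c ⊗ d ⊗ g(g(a)) ⊕ a ⊗ c ⊗ d ⊗ g(g(a)) ⊕ g(g(a ⊗ b ⊗ c ⊗ d)) ⊕ b ⊗ c ⊗ d ⊗ g(g(a))
Sort arguments:  a ⊗ c ⊗ d ⊗ g(g(a)) ⊕ b ⊗ c ⊗ d ⊗ g(g(a)) ⊕ b ⊗ c ⊗ d ⊗ g(g(a)) ⊕ g(a ⊗ a ⊕ g(b)) ⊕ g(g(a ⊗ b ⊗ c ⊗ d))

Answer: a ⊗ c ⊗ d ⊗ g(g(a)) ⊕ b ⊗ c ⊗ d ⊗ g(g(a)) ⊕ b ⊗ c ⊗ d ⊗ g(g(a)) ⊕ g(a ⊗ a ⊕ g(b)) ⊕ g(g(a ⊗ b ⊗ c ⊗ d))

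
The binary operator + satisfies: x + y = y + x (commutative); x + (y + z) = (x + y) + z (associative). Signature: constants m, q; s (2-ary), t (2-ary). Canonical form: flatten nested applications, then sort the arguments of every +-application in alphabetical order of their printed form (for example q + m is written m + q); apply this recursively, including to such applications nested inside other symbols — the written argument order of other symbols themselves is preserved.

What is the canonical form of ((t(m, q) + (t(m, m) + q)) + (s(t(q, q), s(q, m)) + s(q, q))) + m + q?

Merge nested applications:  t(m, q) + t(m, m) + q + s(t(q, q), s(q, m)) + s(q, q) + m + q
Sort arguments:  m + q + q + s(q, q) + s(t(q, q), s(q, m)) + t(m, m) + t(m, q)

Answer: m + q + q + s(q, q) + s(t(q, q), s(q, m)) + t(m, m) + t(m, q)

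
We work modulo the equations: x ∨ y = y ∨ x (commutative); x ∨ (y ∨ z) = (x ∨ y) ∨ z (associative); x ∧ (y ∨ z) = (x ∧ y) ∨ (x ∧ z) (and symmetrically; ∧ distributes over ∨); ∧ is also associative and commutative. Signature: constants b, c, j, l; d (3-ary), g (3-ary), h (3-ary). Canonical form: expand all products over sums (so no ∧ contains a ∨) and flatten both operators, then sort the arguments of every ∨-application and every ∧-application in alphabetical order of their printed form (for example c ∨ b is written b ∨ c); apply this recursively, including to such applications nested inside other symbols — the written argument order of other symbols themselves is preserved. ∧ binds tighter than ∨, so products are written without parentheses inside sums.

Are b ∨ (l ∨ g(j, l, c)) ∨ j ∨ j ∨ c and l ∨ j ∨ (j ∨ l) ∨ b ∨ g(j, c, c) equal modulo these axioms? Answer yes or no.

Answer: no — b ∨ c ∨ g(j, l, c) ∨ j ∨ j ∨ l vs b ∨ g(j, c, c) ∨ j ∨ j ∨ l ∨ l

Derivation:
Left:  b ∨ (l ∨ g(j, l, c)) ∨ j ∨ j ∨ c
  Flatten:  b ∨ l ∨ g(j, l, c) ∨ j ∨ j ∨ c
  Sort:  b ∨ c ∨ g(j, l, c) ∨ j ∨ j ∨ l
Right:  l ∨ j ∨ (j ∨ l) ∨ b ∨ g(j, c, c)
  Flatten:  l ∨ j ∨ j ∨ l ∨ b ∨ g(j, c, c)
  Sort arguments:  b ∨ g(j, c, c) ∨ j ∨ j ∨ l ∨ l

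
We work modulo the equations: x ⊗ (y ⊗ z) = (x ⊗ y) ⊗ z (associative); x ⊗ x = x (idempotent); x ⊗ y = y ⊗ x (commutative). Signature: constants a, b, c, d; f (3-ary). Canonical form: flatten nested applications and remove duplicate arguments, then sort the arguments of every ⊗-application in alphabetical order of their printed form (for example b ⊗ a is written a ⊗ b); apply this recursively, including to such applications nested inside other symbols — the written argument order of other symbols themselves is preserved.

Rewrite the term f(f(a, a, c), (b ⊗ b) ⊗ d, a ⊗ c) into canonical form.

Descend into:  (b ⊗ b) ⊗ d
Flatten:  b ⊗ b ⊗ d
Drop duplicates:  drop duplicate b
Sort arguments:  b ⊗ d
Reassemble:  f(f(a, a, c), b ⊗ d, a ⊗ c)

Answer: f(f(a, a, c), b ⊗ d, a ⊗ c)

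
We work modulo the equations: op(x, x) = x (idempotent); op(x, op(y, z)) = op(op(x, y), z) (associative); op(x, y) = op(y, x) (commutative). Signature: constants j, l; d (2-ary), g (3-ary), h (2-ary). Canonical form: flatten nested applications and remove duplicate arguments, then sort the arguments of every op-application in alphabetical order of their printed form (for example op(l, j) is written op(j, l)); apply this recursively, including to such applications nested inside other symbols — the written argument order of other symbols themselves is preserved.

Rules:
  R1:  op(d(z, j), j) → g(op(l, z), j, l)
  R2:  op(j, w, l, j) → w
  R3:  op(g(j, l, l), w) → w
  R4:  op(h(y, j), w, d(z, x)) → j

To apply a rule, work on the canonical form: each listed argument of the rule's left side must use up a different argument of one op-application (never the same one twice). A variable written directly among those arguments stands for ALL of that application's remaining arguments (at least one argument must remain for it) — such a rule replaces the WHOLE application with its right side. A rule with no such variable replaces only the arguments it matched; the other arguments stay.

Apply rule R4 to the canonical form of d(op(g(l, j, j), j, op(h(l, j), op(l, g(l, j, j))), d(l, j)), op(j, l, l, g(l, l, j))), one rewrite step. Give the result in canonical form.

Canonical form:  d(op(d(l, j), g(l, j, j), h(l, j), j, l), op(g(l, l, j), j, l))
R4 matches:  uses d(l, j), h(l, j);  w := op(g(l, j, j), j, l), x := j, y := l, z := l
The variable takes the whole remainder — replace the entire application.
Giving:  d(j, op(g(l, l, j), j, l))

Answer: d(j, op(g(l, l, j), j, l))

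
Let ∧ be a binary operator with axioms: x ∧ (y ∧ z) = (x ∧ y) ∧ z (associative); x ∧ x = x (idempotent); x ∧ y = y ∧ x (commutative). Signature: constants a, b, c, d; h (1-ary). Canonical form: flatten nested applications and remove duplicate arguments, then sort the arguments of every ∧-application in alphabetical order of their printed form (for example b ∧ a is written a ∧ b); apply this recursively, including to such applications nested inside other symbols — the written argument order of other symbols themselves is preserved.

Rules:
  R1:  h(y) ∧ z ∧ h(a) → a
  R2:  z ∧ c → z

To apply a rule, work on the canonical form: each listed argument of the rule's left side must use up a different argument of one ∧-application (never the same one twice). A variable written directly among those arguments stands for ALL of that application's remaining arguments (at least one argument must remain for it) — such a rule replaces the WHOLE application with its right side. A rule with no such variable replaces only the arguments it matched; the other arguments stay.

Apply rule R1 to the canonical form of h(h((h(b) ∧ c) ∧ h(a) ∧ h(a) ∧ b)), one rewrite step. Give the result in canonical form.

Answer: h(h(a))

Derivation:
Canonical form:  h(h(b ∧ c ∧ h(a) ∧ h(b)))
Match R1:  consume h(a), h(b);  y := b, z := b ∧ c
The extension variable absorbs all remaining arguments, so the whole application is rewritten.
Giving:  h(h(a))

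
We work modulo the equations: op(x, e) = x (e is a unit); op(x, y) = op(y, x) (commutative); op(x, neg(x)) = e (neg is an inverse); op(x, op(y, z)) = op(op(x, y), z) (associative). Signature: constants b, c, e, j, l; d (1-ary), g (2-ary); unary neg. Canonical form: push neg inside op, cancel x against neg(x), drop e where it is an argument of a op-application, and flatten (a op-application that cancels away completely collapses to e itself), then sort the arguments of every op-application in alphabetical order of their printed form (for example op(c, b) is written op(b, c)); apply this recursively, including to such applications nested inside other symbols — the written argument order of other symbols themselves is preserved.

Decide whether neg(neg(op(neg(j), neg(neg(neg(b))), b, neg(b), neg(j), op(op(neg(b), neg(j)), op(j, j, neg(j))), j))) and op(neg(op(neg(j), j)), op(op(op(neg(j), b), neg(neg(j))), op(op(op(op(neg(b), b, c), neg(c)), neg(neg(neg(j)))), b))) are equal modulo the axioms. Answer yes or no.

Answer: no — op(neg(b), neg(b), neg(j)) vs op(b, b, neg(j))

Derivation:
Left:  neg(neg(op(neg(j), neg(neg(neg(b))), b, neg(b), neg(j), op(op(neg(b), neg(j)), op(j, j, neg(j))), j)))
  Push neg inside:  distribute neg over op and collapse double neg
  Collect:  op(neg(j), neg(b), neg(b))
  Sort:  op(neg(b), neg(b), neg(j))
Right:  op(neg(op(neg(j), j)), op(op(op(neg(j), b), neg(neg(j))), op(op(op(op(neg(b), b, c), neg(c)), neg(neg(neg(j)))), b)))
  Push neg inside:  distribute neg over op and collapse double neg
  Inverses cancel:  c cancels
  Combine occurrences:  op(neg(j), b, b)
  Sort arguments:  op(b, b, neg(j))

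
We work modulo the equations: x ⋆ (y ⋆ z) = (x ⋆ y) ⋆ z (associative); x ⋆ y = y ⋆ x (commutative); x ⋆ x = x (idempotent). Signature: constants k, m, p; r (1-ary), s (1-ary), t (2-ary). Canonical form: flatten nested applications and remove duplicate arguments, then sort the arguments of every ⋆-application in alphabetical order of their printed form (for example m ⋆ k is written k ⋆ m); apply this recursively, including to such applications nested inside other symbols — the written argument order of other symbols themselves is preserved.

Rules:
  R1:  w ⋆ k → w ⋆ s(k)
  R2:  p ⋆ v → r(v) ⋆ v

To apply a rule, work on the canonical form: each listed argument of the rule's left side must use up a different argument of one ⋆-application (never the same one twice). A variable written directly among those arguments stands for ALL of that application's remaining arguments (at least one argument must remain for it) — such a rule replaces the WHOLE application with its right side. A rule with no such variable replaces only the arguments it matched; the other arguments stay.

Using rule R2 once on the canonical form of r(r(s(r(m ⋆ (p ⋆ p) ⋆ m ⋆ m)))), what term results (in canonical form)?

Canonical form:  r(r(s(r(m ⋆ p))))
Apply R2:  consuming p;  v := m
The extension variable absorbs all remaining arguments, so the whole application is rewritten.
New term:  r(r(s(r(m ⋆ r(m)))))

Answer: r(r(s(r(m ⋆ r(m)))))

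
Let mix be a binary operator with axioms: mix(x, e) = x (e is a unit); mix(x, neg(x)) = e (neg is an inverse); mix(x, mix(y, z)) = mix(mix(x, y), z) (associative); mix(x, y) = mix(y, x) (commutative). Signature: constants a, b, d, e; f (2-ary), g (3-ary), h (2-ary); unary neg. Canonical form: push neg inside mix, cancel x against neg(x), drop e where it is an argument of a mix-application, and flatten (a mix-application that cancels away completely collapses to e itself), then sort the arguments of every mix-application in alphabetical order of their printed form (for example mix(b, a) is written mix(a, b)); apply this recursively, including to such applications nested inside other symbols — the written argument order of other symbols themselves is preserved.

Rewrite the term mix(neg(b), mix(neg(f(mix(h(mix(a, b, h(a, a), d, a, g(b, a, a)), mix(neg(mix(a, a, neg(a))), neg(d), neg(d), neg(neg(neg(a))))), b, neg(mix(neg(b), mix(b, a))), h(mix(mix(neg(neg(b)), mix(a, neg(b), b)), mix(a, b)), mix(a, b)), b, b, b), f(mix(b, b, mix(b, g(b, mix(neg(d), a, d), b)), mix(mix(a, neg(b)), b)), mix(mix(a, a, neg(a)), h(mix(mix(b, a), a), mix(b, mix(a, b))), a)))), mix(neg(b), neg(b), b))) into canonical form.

Answer: mix(neg(b), neg(b), neg(f(mix(b, b, b, b, h(mix(a, a, b, b), mix(a, b)), h(mix(a, a, b, d, g(b, a, a), h(a, a)), mix(neg(a), neg(a), neg(d), neg(d))), neg(a)), f(mix(a, b, b, b, g(b, a, b)), mix(a, a, h(mix(a, a, b), mix(a, b, b)))))))

Derivation:
Push neg inside:  distribute neg over mix and collapse double neg
Collect terms:  mix(neg(b), neg(b), neg(f(mix(b, b, b, b, h(mix(a, a, b, b), mix(a, b)), h(mix(a, a, b, d, g(b, a, a), h(a, a)), mix(neg(a), neg(a), neg(d), neg(d))), neg(a)), f(mix(a, b, b, b, g(b, a, b)), mix(a, a, h(mix(a, a, b), mix(a, b, b)))))))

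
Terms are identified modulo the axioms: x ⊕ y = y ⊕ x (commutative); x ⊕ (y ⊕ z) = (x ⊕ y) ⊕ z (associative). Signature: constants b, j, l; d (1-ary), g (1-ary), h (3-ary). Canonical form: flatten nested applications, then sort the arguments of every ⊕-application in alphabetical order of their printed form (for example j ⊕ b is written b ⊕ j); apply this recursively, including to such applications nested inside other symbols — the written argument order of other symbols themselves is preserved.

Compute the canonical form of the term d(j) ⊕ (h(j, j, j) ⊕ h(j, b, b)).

Answer: d(j) ⊕ h(j, b, b) ⊕ h(j, j, j)

Derivation:
Flatten:  d(j) ⊕ h(j, j, j) ⊕ h(j, b, b)
Sort arguments:  d(j) ⊕ h(j, b, b) ⊕ h(j, j, j)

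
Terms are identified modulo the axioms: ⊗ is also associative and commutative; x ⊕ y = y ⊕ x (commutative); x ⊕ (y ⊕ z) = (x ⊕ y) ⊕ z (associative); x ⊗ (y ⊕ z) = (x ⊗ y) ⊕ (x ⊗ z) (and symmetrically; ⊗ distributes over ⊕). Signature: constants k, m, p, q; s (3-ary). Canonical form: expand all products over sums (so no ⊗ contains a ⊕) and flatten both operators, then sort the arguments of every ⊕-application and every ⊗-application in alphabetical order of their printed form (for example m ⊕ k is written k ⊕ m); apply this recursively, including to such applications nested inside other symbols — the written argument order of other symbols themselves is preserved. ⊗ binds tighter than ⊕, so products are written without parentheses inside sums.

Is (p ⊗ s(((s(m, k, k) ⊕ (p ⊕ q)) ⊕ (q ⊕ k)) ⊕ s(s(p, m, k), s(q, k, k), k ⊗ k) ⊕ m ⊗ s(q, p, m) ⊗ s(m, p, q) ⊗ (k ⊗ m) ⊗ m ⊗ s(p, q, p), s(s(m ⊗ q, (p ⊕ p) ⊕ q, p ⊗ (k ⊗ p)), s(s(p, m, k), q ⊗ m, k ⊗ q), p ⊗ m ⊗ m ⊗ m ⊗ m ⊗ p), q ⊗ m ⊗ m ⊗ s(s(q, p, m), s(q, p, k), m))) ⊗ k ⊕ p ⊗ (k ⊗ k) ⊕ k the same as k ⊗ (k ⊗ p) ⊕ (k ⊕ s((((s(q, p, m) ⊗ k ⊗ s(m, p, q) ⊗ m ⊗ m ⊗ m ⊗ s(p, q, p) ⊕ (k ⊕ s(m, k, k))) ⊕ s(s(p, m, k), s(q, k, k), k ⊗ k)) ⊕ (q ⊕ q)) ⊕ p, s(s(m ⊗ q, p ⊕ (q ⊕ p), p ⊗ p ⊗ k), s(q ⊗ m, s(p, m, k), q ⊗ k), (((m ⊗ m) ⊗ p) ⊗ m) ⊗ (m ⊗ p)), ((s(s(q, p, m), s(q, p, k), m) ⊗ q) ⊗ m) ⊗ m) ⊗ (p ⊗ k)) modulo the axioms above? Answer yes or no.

Left:  (p ⊗ s(((s(m, k, k) ⊕ (p ⊕ q)) ⊕ (q ⊕ k)) ⊕ s(s(p, m, k), s(q, k, k), k ⊗ k) ⊕ m ⊗ s(q, p, m) ⊗ s(m, p, q) ⊗ (k ⊗ m) ⊗ m ⊗ s(p, q, p), s(s(m ⊗ q, (p ⊕ p) ⊕ q, p ⊗ (k ⊗ p)), s(s(p, m, k), q ⊗ m, k ⊗ q), p ⊗ m ⊗ m ⊗ m ⊗ m ⊗ p), q ⊗ m ⊗ m ⊗ s(s(q, p, m), s(q, p, k), m))) ⊗ k ⊕ p ⊗ (k ⊗ k) ⊕ k
  Merge nested applications:  k ⊗ p ⊗ s(k ⊕ k ⊗ m ⊗ m ⊗ m ⊗ s(m, p, q) ⊗ s(p, q, p) ⊗ s(q, p, m) ⊕ p ⊕ q ⊕ q ⊕ s(m, k, k) ⊕ s(s(p, m, k), s(q, k, k), k ⊗ k), s(s(m ⊗ q, p ⊕ p ⊕ q, k ⊗ p ⊗ p), s(s(p, m, k), m ⊗ q, k ⊗ q), m ⊗ m ⊗ m ⊗ m ⊗ p ⊗ p), m ⊗ m ⊗ q ⊗ s(s(q, p, m), s(q, p, k), m)) ⊕ k ⊗ k ⊗ p ⊕ k
  Order the arguments:  k ⊕ k ⊗ k ⊗ p ⊕ k ⊗ p ⊗ s(k ⊕ k ⊗ m ⊗ m ⊗ m ⊗ s(m, p, q) ⊗ s(p, q, p) ⊗ s(q, p, m) ⊕ p ⊕ q ⊕ q ⊕ s(m, k, k) ⊕ s(s(p, m, k), s(q, k, k), k ⊗ k), s(s(m ⊗ q, p ⊕ p ⊕ q, k ⊗ p ⊗ p), s(s(p, m, k), m ⊗ q, k ⊗ q), m ⊗ m ⊗ m ⊗ m ⊗ p ⊗ p), m ⊗ m ⊗ q ⊗ s(s(q, p, m), s(q, p, k), m))
Right:  k ⊗ (k ⊗ p) ⊕ (k ⊕ s((((s(q, p, m) ⊗ k ⊗ s(m, p, q) ⊗ m ⊗ m ⊗ m ⊗ s(p, q, p) ⊕ (k ⊕ s(m, k, k))) ⊕ s(s(p, m, k), s(q, k, k), k ⊗ k)) ⊕ (q ⊕ q)) ⊕ p, s(s(m ⊗ q, p ⊕ (q ⊕ p), p ⊗ p ⊗ k), s(q ⊗ m, s(p, m, k), q ⊗ k), (((m ⊗ m) ⊗ p) ⊗ m) ⊗ (m ⊗ p)), ((s(s(q, p, m), s(q, p, k), m) ⊗ q) ⊗ m) ⊗ m) ⊗ (p ⊗ k))
  Un-nest:  k ⊗ k ⊗ p ⊕ k ⊕ k ⊗ p ⊗ s(k ⊕ k ⊗ m ⊗ m ⊗ m ⊗ s(m, p, q) ⊗ s(p, q, p) ⊗ s(q, p, m) ⊕ p ⊕ q ⊕ q ⊕ s(m, k, k) ⊕ s(s(p, m, k), s(q, k, k), k ⊗ k), s(s(m ⊗ q, p ⊕ p ⊕ q, k ⊗ p ⊗ p), s(m ⊗ q, s(p, m, k), k ⊗ q), m ⊗ m ⊗ m ⊗ m ⊗ p ⊗ p), m ⊗ m ⊗ q ⊗ s(s(q, p, m), s(q, p, k), m))
  Sort arguments:  k ⊕ k ⊗ k ⊗ p ⊕ k ⊗ p ⊗ s(k ⊕ k ⊗ m ⊗ m ⊗ m ⊗ s(m, p, q) ⊗ s(p, q, p) ⊗ s(q, p, m) ⊕ p ⊕ q ⊕ q ⊕ s(m, k, k) ⊕ s(s(p, m, k), s(q, k, k), k ⊗ k), s(s(m ⊗ q, p ⊕ p ⊕ q, k ⊗ p ⊗ p), s(m ⊗ q, s(p, m, k), k ⊗ q), m ⊗ m ⊗ m ⊗ m ⊗ p ⊗ p), m ⊗ m ⊗ q ⊗ s(s(q, p, m), s(q, p, k), m))

Answer: no — k ⊕ k ⊗ k ⊗ p ⊕ k ⊗ p ⊗ s(k ⊕ k ⊗ m ⊗ m ⊗ m ⊗ s(m, p, q) ⊗ s(p, q, p) ⊗ s(q, p, m) ⊕ p ⊕ q ⊕ q ⊕ s(m, k, k) ⊕ s(s(p, m, k), s(q, k, k), k ⊗ k), s(s(m ⊗ q, p ⊕ p ⊕ q, k ⊗ p ⊗ p), s(s(p, m, k), m ⊗ q, k ⊗ q), m ⊗ m ⊗ m ⊗ m ⊗ p ⊗ p), m ⊗ m ⊗ q ⊗ s(s(q, p, m), s(q, p, k), m)) vs k ⊕ k ⊗ k ⊗ p ⊕ k ⊗ p ⊗ s(k ⊕ k ⊗ m ⊗ m ⊗ m ⊗ s(m, p, q) ⊗ s(p, q, p) ⊗ s(q, p, m) ⊕ p ⊕ q ⊕ q ⊕ s(m, k, k) ⊕ s(s(p, m, k), s(q, k, k), k ⊗ k), s(s(m ⊗ q, p ⊕ p ⊕ q, k ⊗ p ⊗ p), s(m ⊗ q, s(p, m, k), k ⊗ q), m ⊗ m ⊗ m ⊗ m ⊗ p ⊗ p), m ⊗ m ⊗ q ⊗ s(s(q, p, m), s(q, p, k), m))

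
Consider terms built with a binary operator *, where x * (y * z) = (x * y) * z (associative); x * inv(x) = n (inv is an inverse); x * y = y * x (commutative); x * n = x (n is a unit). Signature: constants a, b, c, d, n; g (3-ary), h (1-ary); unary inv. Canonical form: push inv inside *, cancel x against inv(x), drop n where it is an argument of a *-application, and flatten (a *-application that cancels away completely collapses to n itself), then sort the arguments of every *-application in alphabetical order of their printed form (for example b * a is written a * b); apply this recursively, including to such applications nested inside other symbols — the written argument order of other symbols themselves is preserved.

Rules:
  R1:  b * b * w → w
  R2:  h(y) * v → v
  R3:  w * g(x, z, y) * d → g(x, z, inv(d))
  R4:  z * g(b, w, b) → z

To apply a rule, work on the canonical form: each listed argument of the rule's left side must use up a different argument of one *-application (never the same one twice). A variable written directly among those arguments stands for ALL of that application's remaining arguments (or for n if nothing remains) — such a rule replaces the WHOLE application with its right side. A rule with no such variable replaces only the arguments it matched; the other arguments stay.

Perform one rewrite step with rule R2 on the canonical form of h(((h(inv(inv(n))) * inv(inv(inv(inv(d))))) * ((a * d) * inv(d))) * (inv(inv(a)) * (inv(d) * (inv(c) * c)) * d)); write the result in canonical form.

Canonical form:  h(a * a * d * h(n))
Match R2:  consume h(n);  v := a * a * d, y := n
Every leftover argument binds to the variable; the entire application is replaced.
Giving:  h(a * a * d)

Answer: h(a * a * d)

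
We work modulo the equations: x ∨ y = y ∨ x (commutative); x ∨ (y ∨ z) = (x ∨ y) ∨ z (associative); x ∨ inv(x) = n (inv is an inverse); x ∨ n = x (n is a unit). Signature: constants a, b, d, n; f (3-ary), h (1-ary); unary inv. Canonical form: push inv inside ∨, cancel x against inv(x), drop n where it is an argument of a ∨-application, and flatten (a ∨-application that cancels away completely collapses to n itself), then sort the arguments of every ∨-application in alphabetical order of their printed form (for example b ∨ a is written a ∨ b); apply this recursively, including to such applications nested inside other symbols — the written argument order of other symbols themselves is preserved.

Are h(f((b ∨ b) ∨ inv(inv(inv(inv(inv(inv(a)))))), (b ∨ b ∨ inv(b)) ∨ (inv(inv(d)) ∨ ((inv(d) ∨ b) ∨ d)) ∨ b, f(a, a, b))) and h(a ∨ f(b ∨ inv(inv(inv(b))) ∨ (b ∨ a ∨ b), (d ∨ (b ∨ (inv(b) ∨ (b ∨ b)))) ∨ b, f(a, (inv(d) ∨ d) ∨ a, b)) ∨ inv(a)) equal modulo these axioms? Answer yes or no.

Answer: yes — both canonical forms are h(f(a ∨ b ∨ b, b ∨ b ∨ b ∨ d, f(a, a, b)))

Derivation:
Left:  h(f((b ∨ b) ∨ inv(inv(inv(inv(inv(inv(a)))))), (b ∨ b ∨ inv(b)) ∨ (inv(inv(d)) ∨ ((inv(d) ∨ b) ∨ d)) ∨ b, f(a, a, b)))
  Descend into:  (b ∨ b ∨ inv(b)) ∨ (inv(inv(d)) ∨ ((inv(d) ∨ b) ∨ d)) ∨ b
  Push inv inside:  distribute inv over ∨ and collapse double inv
  Collect:  b ∨ b ∨ b ∨ d
  Reassemble:  h(f(a ∨ b ∨ b, b ∨ b ∨ b ∨ d, f(a, a, b)))
Right:  h(a ∨ f(b ∨ inv(inv(inv(b))) ∨ (b ∨ a ∨ b), (d ∨ (b ∨ (inv(b) ∨ (b ∨ b)))) ∨ b, f(a, (inv(d) ∨ d) ∨ a, b)) ∨ inv(a))
  Descend into:  a ∨ f(b ∨ inv(inv(inv(b))) ∨ (b ∨ a ∨ b), (d ∨ (b ∨ (inv(b) ∨ (b ∨ b)))) ∨ b, f(a, (inv(d) ∨ d) ∨ a, b)) ∨ inv(a)
  Push inv inside:  distribute inv over ∨ and collapse double inv
  Cancel inverse pairs:  a cancels
  Collect terms:  f(a ∨ b ∨ b, b ∨ b ∨ b ∨ d, f(a, a, b))
  Rebuild:  h(f(a ∨ b ∨ b, b ∨ b ∨ b ∨ d, f(a, a, b)))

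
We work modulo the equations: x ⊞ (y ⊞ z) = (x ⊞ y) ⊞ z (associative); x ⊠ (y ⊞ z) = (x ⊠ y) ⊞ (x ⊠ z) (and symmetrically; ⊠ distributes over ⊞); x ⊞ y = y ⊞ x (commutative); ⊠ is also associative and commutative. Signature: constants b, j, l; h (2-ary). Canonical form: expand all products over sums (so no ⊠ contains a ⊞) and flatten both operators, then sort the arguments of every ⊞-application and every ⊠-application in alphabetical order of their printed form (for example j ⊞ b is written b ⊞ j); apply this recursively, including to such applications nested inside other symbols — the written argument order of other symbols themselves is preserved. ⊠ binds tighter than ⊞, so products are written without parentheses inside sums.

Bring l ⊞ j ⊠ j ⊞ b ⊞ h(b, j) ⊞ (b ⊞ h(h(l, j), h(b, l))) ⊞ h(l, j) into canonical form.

Answer: b ⊞ b ⊞ h(b, j) ⊞ h(h(l, j), h(b, l)) ⊞ h(l, j) ⊞ j ⊠ j ⊞ l

Derivation:
Un-nest:  l ⊞ j ⊠ j ⊞ b ⊞ h(b, j) ⊞ b ⊞ h(h(l, j), h(b, l)) ⊞ h(l, j)
Sort:  b ⊞ b ⊞ h(b, j) ⊞ h(h(l, j), h(b, l)) ⊞ h(l, j) ⊞ j ⊠ j ⊞ l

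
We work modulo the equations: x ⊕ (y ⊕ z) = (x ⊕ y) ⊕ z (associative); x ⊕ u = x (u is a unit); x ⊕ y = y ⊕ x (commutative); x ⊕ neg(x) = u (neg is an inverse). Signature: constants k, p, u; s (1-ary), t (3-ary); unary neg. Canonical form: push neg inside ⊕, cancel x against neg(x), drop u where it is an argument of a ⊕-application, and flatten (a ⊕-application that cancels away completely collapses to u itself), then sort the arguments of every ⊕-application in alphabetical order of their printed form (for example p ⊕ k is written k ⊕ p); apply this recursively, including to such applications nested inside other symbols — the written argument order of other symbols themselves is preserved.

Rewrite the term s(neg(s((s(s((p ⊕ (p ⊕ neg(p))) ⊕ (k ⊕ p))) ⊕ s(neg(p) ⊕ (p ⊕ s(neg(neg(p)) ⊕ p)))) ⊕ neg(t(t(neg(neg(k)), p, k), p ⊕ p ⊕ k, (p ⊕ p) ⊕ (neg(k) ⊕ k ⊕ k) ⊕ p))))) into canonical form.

Focus inside:  (s(s((p ⊕ (p ⊕ neg(p))) ⊕ (k ⊕ p))) ⊕ s(neg(p) ⊕ (p ⊕ s(neg(neg(p)) ⊕ p)))) ⊕ neg(t(t(neg(neg(k)), p, k), p ⊕ p ⊕ k, (p ⊕ p) ⊕ (neg(k) ⊕ k ⊕ k) ⊕ p))
Push neg inside:  distribute neg over ⊕ and collapse double neg
Collect terms:  s(s(k ⊕ p ⊕ p)) ⊕ s(s(p ⊕ p)) ⊕ neg(t(t(k, p, k), k ⊕ p ⊕ p, k ⊕ p ⊕ p ⊕ p))
Order the arguments:  neg(t(t(k, p, k), k ⊕ p ⊕ p, k ⊕ p ⊕ p ⊕ p)) ⊕ s(s(k ⊕ p ⊕ p)) ⊕ s(s(p ⊕ p))
Rebuild:  s(neg(s(neg(t(t(k, p, k), k ⊕ p ⊕ p, k ⊕ p ⊕ p ⊕ p)) ⊕ s(s(k ⊕ p ⊕ p)) ⊕ s(s(p ⊕ p)))))

Answer: s(neg(s(neg(t(t(k, p, k), k ⊕ p ⊕ p, k ⊕ p ⊕ p ⊕ p)) ⊕ s(s(k ⊕ p ⊕ p)) ⊕ s(s(p ⊕ p)))))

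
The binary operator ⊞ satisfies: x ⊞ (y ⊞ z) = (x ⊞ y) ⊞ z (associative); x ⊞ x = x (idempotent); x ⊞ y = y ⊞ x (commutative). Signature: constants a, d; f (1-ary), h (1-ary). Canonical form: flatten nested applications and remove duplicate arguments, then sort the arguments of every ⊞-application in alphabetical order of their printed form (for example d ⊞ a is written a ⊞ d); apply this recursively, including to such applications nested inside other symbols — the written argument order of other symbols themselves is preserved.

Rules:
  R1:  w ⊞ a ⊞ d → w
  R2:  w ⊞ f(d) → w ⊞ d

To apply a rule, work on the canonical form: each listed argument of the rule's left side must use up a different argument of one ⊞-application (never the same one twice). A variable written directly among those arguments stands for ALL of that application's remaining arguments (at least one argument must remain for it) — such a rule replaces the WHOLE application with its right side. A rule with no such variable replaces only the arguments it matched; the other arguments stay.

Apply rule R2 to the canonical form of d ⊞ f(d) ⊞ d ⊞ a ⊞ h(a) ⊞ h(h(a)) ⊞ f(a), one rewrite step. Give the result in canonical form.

Answer: a ⊞ d ⊞ f(a) ⊞ h(a) ⊞ h(h(a))

Derivation:
Canonical form:  a ⊞ d ⊞ f(a) ⊞ f(d) ⊞ h(a) ⊞ h(h(a))
R2 matches:  uses f(d);  w := a ⊞ d ⊞ f(a) ⊞ h(a) ⊞ h(h(a))
The extension variable absorbs all remaining arguments, so the whole application is rewritten.
Result:  a ⊞ d ⊞ f(a) ⊞ h(a) ⊞ h(h(a))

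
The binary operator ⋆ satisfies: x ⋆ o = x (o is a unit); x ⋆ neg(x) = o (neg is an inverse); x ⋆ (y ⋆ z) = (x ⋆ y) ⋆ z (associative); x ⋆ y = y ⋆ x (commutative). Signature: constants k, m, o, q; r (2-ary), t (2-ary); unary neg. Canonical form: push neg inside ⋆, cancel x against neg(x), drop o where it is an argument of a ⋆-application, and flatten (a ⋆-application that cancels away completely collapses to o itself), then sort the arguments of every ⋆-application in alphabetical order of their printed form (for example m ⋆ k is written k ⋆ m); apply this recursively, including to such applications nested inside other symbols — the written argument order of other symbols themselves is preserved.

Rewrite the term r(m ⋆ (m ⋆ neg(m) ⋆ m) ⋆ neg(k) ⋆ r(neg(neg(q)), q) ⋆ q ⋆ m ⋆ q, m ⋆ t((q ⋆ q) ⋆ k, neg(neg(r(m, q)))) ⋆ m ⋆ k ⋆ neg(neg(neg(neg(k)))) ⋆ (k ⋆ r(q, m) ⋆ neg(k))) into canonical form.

Focus inside:  m ⋆ t((q ⋆ q) ⋆ k, neg(neg(r(m, q)))) ⋆ m ⋆ k ⋆ neg(neg(neg(neg(k)))) ⋆ (k ⋆ r(q, m) ⋆ neg(k))
Push neg inside:  distribute neg over ⋆ and collapse double neg
Combine occurrences:  m ⋆ m ⋆ t(k ⋆ q ⋆ q, r(m, q)) ⋆ k ⋆ k ⋆ r(q, m)
Sort arguments:  k ⋆ k ⋆ m ⋆ m ⋆ r(q, m) ⋆ t(k ⋆ q ⋆ q, r(m, q))
Reassemble:  r(m ⋆ m ⋆ m ⋆ neg(k) ⋆ q ⋆ q ⋆ r(q, q), k ⋆ k ⋆ m ⋆ m ⋆ r(q, m) ⋆ t(k ⋆ q ⋆ q, r(m, q)))

Answer: r(m ⋆ m ⋆ m ⋆ neg(k) ⋆ q ⋆ q ⋆ r(q, q), k ⋆ k ⋆ m ⋆ m ⋆ r(q, m) ⋆ t(k ⋆ q ⋆ q, r(m, q)))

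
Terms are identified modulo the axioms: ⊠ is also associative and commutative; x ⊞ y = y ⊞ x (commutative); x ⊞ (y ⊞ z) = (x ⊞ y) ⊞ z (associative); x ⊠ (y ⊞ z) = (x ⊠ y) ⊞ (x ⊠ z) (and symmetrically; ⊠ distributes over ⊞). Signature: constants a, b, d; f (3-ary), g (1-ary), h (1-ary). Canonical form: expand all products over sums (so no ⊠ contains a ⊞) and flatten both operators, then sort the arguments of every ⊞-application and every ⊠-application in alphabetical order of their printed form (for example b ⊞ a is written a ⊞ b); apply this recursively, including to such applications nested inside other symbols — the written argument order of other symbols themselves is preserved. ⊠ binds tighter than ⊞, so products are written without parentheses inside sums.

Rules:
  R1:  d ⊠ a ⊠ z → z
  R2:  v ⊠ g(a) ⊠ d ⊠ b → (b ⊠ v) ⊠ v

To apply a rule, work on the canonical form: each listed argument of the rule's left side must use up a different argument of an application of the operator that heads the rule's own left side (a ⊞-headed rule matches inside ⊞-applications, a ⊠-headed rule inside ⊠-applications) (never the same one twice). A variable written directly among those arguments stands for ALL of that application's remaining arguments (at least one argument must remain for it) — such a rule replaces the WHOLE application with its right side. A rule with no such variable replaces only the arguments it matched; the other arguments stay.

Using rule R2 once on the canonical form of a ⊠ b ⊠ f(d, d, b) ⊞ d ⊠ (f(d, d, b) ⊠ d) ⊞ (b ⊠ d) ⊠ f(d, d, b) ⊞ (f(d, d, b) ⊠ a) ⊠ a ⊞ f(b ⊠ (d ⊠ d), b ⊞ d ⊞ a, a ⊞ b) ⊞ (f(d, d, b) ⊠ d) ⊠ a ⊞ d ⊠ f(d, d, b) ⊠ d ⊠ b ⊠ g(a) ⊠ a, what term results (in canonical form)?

Canonical form:  a ⊠ a ⊠ f(d, d, b) ⊞ a ⊠ b ⊠ d ⊠ d ⊠ f(d, d, b) ⊠ g(a) ⊞ a ⊠ b ⊠ f(d, d, b) ⊞ a ⊠ d ⊠ f(d, d, b) ⊞ b ⊠ d ⊠ f(d, d, b) ⊞ d ⊠ d ⊠ f(d, d, b) ⊞ f(b ⊠ d ⊠ d, a ⊞ b ⊞ d, a ⊞ b)
Match R2:  consume b, d, g(a);  v := a ⊠ d ⊠ f(d, d, b)
The variable takes the whole remainder — replace the entire application.
New term:  a ⊠ a ⊠ b ⊠ d ⊠ d ⊠ f(d, d, b) ⊠ f(d, d, b) ⊞ a ⊠ a ⊠ f(d, d, b) ⊞ a ⊠ b ⊠ f(d, d, b) ⊞ a ⊠ d ⊠ f(d, d, b) ⊞ b ⊠ d ⊠ f(d, d, b) ⊞ d ⊠ d ⊠ f(d, d, b) ⊞ f(b ⊠ d ⊠ d, a ⊞ b ⊞ d, a ⊞ b)

Answer: a ⊠ a ⊠ b ⊠ d ⊠ d ⊠ f(d, d, b) ⊠ f(d, d, b) ⊞ a ⊠ a ⊠ f(d, d, b) ⊞ a ⊠ b ⊠ f(d, d, b) ⊞ a ⊠ d ⊠ f(d, d, b) ⊞ b ⊠ d ⊠ f(d, d, b) ⊞ d ⊠ d ⊠ f(d, d, b) ⊞ f(b ⊠ d ⊠ d, a ⊞ b ⊞ d, a ⊞ b)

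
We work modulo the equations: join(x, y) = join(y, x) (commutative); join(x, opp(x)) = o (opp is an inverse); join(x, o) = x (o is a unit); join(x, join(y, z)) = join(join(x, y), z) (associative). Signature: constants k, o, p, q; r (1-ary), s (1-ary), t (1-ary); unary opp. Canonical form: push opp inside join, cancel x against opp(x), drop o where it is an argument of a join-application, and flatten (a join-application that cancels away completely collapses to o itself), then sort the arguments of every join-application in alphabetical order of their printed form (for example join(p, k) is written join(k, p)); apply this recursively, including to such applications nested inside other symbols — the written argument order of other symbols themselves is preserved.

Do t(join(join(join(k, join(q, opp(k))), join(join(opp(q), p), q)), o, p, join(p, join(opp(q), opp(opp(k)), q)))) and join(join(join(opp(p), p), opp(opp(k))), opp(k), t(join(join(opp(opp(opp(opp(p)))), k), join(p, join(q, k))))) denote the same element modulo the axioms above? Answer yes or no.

Left:  t(join(join(join(k, join(q, opp(k))), join(join(opp(q), p), q)), o, p, join(p, join(opp(q), opp(opp(k)), q))))
  Descend into:  join(join(join(k, join(q, opp(k))), join(join(opp(q), p), q)), o, p, join(p, join(opp(q), opp(opp(k)), q)))
  Push opp inside:  distribute opp over join and collapse double opp
  Collect:  join(k, q, p, p, p)
  Sort:  join(k, p, p, p, q)
  Reassemble:  t(join(k, p, p, p, q))
Right:  join(join(join(opp(p), p), opp(opp(k))), opp(k), t(join(join(opp(opp(opp(opp(p)))), k), join(p, join(q, k)))))
  Push opp inside:  distribute opp over join and collapse double opp
  Cancel inverse pairs:  p cancels; k cancels
  Collect terms:  t(join(k, k, p, p, q))

Answer: no — t(join(k, p, p, p, q)) vs t(join(k, k, p, p, q))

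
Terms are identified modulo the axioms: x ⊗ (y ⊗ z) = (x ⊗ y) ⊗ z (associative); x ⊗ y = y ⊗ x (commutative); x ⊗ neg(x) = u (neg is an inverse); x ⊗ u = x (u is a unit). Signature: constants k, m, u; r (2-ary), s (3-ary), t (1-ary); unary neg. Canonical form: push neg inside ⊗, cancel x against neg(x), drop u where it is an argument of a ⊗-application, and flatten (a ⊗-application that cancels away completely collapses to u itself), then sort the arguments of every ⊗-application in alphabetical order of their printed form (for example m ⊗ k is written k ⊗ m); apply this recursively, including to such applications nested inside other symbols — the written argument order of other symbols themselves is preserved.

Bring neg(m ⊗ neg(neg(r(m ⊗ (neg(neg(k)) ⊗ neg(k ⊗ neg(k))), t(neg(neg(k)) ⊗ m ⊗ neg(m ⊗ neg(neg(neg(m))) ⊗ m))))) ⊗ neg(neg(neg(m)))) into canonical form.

Answer: neg(r(k ⊗ m, t(k)))

Derivation:
Push neg inside:  distribute neg over ⊗ and collapse double neg
Inverses cancel:  m cancels
Combine occurrences:  neg(r(k ⊗ m, t(k)))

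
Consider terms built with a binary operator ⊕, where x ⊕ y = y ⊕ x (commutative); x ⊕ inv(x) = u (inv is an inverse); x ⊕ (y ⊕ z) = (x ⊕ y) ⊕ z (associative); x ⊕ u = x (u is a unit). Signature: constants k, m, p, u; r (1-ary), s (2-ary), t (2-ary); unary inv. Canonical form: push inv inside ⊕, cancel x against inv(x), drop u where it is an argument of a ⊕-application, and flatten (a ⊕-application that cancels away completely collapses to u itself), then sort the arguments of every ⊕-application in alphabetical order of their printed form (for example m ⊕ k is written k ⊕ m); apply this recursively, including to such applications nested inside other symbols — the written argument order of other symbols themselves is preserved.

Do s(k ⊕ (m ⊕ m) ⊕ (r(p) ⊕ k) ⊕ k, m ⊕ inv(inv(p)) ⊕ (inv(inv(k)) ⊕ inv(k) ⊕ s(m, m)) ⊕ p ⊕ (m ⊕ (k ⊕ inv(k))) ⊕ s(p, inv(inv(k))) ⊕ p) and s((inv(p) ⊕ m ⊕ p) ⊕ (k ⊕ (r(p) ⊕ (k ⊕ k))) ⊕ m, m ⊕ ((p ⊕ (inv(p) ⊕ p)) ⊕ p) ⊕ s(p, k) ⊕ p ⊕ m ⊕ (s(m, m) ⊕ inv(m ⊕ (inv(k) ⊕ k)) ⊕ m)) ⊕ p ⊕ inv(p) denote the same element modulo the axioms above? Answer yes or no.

Answer: yes — both canonical forms are s(k ⊕ k ⊕ k ⊕ m ⊕ m ⊕ r(p), m ⊕ m ⊕ p ⊕ p ⊕ p ⊕ s(m, m) ⊕ s(p, k))

Derivation:
Left:  s(k ⊕ (m ⊕ m) ⊕ (r(p) ⊕ k) ⊕ k, m ⊕ inv(inv(p)) ⊕ (inv(inv(k)) ⊕ inv(k) ⊕ s(m, m)) ⊕ p ⊕ (m ⊕ (k ⊕ inv(k))) ⊕ s(p, inv(inv(k))) ⊕ p)
  Focus inside:  m ⊕ inv(inv(p)) ⊕ (inv(inv(k)) ⊕ inv(k) ⊕ s(m, m)) ⊕ p ⊕ (m ⊕ (k ⊕ inv(k))) ⊕ s(p, inv(inv(k))) ⊕ p
  Push inv inside:  distribute inv over ⊕ and collapse double inv
  Cancel:  k cancels
  Combine occurrences:  m ⊕ m ⊕ p ⊕ p ⊕ p ⊕ s(m, m) ⊕ s(p, k)
  Reassemble:  s(k ⊕ k ⊕ k ⊕ m ⊕ m ⊕ r(p), m ⊕ m ⊕ p ⊕ p ⊕ p ⊕ s(m, m) ⊕ s(p, k))
Right:  s((inv(p) ⊕ m ⊕ p) ⊕ (k ⊕ (r(p) ⊕ (k ⊕ k))) ⊕ m, m ⊕ ((p ⊕ (inv(p) ⊕ p)) ⊕ p) ⊕ s(p, k) ⊕ p ⊕ m ⊕ (s(m, m) ⊕ inv(m ⊕ (inv(k) ⊕ k)) ⊕ m)) ⊕ p ⊕ inv(p)
  Push inv inside:  distribute inv over ⊕ and collapse double inv
  Cancel:  p cancels
  Collect terms:  s(k ⊕ k ⊕ k ⊕ m ⊕ m ⊕ r(p), m ⊕ m ⊕ p ⊕ p ⊕ p ⊕ s(m, m) ⊕ s(p, k))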